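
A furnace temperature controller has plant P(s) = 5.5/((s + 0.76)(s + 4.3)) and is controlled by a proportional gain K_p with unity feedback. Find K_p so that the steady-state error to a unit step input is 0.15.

K_p = 3.37

Steady-state error for a unit step on this type-0 loop is 1/(1 + K_p·P(0)).
P(0) = 1.683. Require 1/(1 + K_p·1.683) = 0.15, so 1 + 1.683·K_p = 6.667.
K_p = (6.667 − 1)/1.683 = 3.37.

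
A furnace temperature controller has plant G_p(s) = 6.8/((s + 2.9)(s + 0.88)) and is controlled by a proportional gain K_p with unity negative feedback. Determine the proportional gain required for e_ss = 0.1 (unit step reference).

The loop is type 0, so e_ss(step) = 1/(1 + K_pos) with K_pos = K_p·G_p(0).
G_p(0) = 2.665. Require 1/(1 + K_p·2.665) = 0.1, so 1 + 2.665·K_p = 10.
K_p = (10 − 1)/2.665 = 3.38.

K_p = 3.38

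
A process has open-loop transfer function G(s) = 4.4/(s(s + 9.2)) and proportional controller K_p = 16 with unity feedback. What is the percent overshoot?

12.8%

Closed-loop characteristic equation: s² + 9.2s + 70.4 = 0, so ω_n = 8.39 rad/s and ζ = 9.2/(2·8.39) = 0.5482.
%OS = 100·exp(−πζ/√(1−ζ²)) = 100·exp(−π·0.5482/√0.6994) = 12.8%.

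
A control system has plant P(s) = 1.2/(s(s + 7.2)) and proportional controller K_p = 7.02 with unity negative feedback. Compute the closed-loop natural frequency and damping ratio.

The closed-loop denominator is s(s+7.2) + 7.02·1.2 = s² + 7.2s + 8.424.
Matching s² + 2ζω_n s + ω_n²: ω_n = √8.424 = 2.902 rad/s and 2ζω_n = 7.2, so ζ = 7.2/(2·2.902) = 1.24.

ω_n = 2.9 rad/s, ζ = 1.24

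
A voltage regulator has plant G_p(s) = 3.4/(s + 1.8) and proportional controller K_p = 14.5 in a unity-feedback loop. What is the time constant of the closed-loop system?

Closed-loop transfer function: T(s) = K_p·G_p(s)/(1 + K_p·G_p(s)) = 49.3/(s + 1.8 + 49.3) = 49.3/(s + 51.1).
Time constant τ = 1/51.1 = 0.0196 s.

τ = 0.0196 s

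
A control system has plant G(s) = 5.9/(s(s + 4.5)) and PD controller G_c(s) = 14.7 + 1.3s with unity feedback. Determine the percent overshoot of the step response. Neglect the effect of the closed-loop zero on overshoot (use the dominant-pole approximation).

6.64%

Forward path: (14.7 + 1.3s)·5.9/(s(s+4.5)). The closed-loop characteristic equation is s² + (4.5 + 5.9·1.3)s + 5.9·14.7 = 0.
That is s² + 12.17s + 86.73 = 0, so ω_n = 9.313 rad/s and ζ = 12.17/(2·9.313) = 0.6534.
%OS = 100·exp(−πζ/√(1−ζ²)) = 6.64%.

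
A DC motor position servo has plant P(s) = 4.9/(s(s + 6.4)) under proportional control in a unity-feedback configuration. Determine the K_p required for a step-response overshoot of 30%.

From %OS = 100·exp(−πζ/√(1−ζ²)) = 30%, ζ = −ln(0.3)/√(π²+ln²(0.3)) = 0.3579.
Characteristic equation s² + 6.4s + 4.9K_p = 0 gives ζ = 6.4/(2√(4.9K_p)).
Setting ζ = 0.3579: √(4.9K_p) = 6.4/(2·0.3579) = 8.942, so K_p = 79.96/4.9 = 16.3.

K_p = 16.3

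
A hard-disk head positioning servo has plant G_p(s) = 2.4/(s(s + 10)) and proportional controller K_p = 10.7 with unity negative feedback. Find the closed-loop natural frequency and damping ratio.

1 + K_p·G_p(s) = 0 gives s² + 10s + 25.68 = 0.
So ω_n² = 25.68 ⇒ ω_n = 5.068 rad/s, and ζ = 10/(2ω_n) = 0.987.

ω_n = 5.07 rad/s, ζ = 0.987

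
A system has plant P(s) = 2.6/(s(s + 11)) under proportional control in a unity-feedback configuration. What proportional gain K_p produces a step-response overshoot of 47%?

From %OS = 100·exp(−πζ/√(1−ζ²)) = 47%, ζ = −ln(0.47)/√(π²+ln²(0.47)) = 0.2337.
Characteristic equation s² + 11s + 2.6K_p = 0 gives ζ = 11/(2√(2.6K_p)).
Setting ζ = 0.2337: √(2.6K_p) = 11/(2·0.2337) = 23.54, so K_p = 554/2.6 = 213.

K_p = 213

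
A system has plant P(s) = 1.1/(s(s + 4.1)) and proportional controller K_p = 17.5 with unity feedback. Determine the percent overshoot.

19%

The closed-loop denominator s² + 4.1s + 19.25 gives ω_n = √19.25 = 4.387 and ζ = 4.1/(2ω_n) = 0.4672.
%OS = 100·exp(−πζ/√(1−ζ²)) = 100·exp(−π·0.4672/√0.7817) = 19%.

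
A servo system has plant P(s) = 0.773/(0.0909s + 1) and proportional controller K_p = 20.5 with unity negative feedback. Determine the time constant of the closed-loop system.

τ = 0.0054 s

Closed loop: T(s) = K_p·P/(1+K_p·P) = 15.85/(0.0909s + 1 + 15.85), with pole at s = −(1 + 15.85)/0.0909 = −185.3.
Closed-loop time constant τ = 1/185.3 = 0.0054 s.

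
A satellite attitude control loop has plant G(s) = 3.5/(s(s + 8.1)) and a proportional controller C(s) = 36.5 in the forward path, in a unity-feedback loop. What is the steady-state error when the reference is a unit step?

0

The open loop C(s)G(s) has a pole at the origin (type 1), so the static position error constant is infinite and e_ss = 1/(1+∞) = 0.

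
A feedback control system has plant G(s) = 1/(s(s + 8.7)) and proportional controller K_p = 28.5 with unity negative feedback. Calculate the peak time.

From 1 + K_pG(s) = 0: s² + 8.7s + 28.5 = 0 ⇒ ω_n = 5.339, ζ = 0.8148.
Damped frequency ω_d = ω_n√(1−ζ²) = 3.095 rad/s, so peak time T_p = π/ω_d = 1.02 s.

T_p = 1.02 s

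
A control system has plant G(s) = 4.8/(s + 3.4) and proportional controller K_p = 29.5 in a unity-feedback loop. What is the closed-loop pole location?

s = -145

Closed-loop transfer function: T(s) = K_p·G(s)/(1 + K_p·G(s)) = 141.6/(s + 3.4 + 141.6) = 141.6/(s + 145).
The closed-loop pole is at s = −145.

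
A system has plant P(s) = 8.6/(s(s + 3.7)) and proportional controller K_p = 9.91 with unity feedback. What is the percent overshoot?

From 1 + K_pP(s) = 0: s² + 3.7s + 85.23 = 0 ⇒ ω_n = 9.232, ζ = 0.2004.
%OS = 100·exp(−πζ/√(1−ζ²)) = 100·exp(−π·0.2004/√0.9598) = 52.6%.

52.6%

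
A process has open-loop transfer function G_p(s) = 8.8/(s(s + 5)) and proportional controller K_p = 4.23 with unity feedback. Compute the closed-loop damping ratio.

1 + K_p·G_p(s) = 0 gives s² + 5s + 37.22 = 0.
Matching s² + 2ζω_n s + ω_n²: ω_n = √37.22 = 6.101 rad/s and 2ζω_n = 5, so ζ = 5/(2·6.101) = 0.41.

ζ = 0.41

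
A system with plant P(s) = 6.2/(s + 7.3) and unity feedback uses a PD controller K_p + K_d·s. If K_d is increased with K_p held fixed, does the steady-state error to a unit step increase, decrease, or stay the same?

unchanged

K_d affects only the transient (the s-coefficient); the DC loop gain, and hence e_ss, depends only on K_p.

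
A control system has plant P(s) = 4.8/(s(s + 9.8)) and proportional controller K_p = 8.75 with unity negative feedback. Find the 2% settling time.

Closed-loop characteristic equation: s² + 9.8s + 42 = 0, so ω_n = 6.481 rad/s and ζ = 9.8/(2·6.481) = 0.7561.
2% settling time T_s ≈ 4/(ζω_n) = 4/4.9 = 0.816 s.

T_s ≈ 0.816 s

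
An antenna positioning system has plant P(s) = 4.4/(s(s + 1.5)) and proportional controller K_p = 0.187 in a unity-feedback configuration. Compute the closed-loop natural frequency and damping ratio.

With unity feedback the closed-loop characteristic equation is s² + 1.5s + 0.187·4.4 = s² + 1.5s + 0.8228 = 0.
Matching s² + 2ζω_n s + ω_n²: ω_n = √0.8228 = 0.9071 rad/s and 2ζω_n = 1.5, so ζ = 1.5/(2·0.9071) = 0.827.

ω_n = 0.907 rad/s, ζ = 0.827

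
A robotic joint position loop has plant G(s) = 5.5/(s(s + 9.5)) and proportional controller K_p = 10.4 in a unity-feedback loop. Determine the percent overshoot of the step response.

The closed-loop denominator s² + 9.5s + 57.2 gives ω_n = √57.2 = 7.563 and ζ = 9.5/(2ω_n) = 0.6281.
%OS = 100·exp(−πζ/√(1−ζ²)) = 100·exp(−π·0.6281/√0.6056) = 7.92%.

7.92%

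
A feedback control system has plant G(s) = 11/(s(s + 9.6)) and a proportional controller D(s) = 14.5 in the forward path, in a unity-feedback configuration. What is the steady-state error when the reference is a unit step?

0

The open loop D(s)G(s) has a pole at the origin (type 1), so the static position error constant is infinite and e_ss = 1/(1+∞) = 0.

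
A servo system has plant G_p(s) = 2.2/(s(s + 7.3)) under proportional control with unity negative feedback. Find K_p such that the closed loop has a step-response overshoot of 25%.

K_p = 37.2

From %OS = 100·exp(−πζ/√(1−ζ²)) = 25%, ζ = −ln(0.25)/√(π²+ln²(0.25)) = 0.4037.
Characteristic equation s² + 7.3s + 2.2K_p = 0 gives ζ = 7.3/(2√(2.2K_p)).
Setting ζ = 0.4037: √(2.2K_p) = 7.3/(2·0.4037) = 9.041, so K_p = 81.74/2.2 = 37.2.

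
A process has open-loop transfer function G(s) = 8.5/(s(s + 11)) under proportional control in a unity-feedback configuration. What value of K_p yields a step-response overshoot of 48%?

K_p = 68.8

From %OS = 100·exp(−πζ/√(1−ζ²)) = 48%, ζ = −ln(0.48)/√(π²+ln²(0.48)) = 0.2275.
Characteristic equation s² + 11s + 8.5K_p = 0 gives ζ = 11/(2√(8.5K_p)).
Setting ζ = 0.2275: √(8.5K_p) = 11/(2·0.2275) = 24.18, so K_p = 584.5/8.5 = 68.8.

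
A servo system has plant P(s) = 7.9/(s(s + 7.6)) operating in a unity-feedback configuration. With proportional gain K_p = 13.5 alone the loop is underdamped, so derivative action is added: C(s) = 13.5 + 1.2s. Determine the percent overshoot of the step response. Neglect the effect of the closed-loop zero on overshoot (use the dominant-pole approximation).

Forward path: (13.5 + 1.2s)·7.9/(s(s+7.6)). The closed-loop characteristic equation is s² + (7.6 + 7.9·1.2)s + 7.9·13.5 = 0.
That is s² + 17.08s + 106.7 = 0, so ω_n = 10.33 rad/s and ζ = 17.08/(2·10.33) = 0.8269.
%OS = 100·exp(−πζ/√(1−ζ²)) = 0.985%.

0.985%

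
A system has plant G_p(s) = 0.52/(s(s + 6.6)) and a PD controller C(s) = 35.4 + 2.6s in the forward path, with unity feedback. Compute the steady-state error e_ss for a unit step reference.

0

The open loop C(s)G_p(s) has a pole at the origin (type 1), so the static position error constant is infinite and e_ss = 1/(1+∞) = 0.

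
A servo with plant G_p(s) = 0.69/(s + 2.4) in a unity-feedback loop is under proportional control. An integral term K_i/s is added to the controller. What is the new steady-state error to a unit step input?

0

Adding integral action puts a pole at s = 0 in the forward path, raising the system type to 1; a type-1 loop has zero steady-state error to a step.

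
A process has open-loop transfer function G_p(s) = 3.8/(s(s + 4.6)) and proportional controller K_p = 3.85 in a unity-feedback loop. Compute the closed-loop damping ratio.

ζ = 0.601

The closed-loop denominator is s(s+4.6) + 3.85·3.8 = s² + 4.6s + 14.63.
Matching s² + 2ζω_n s + ω_n²: ω_n = √14.63 = 3.825 rad/s and 2ζω_n = 4.6, so ζ = 4.6/(2·3.825) = 0.601.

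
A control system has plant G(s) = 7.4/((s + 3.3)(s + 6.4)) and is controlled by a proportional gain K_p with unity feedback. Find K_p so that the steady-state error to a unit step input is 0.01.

For a type-0 loop with proportional control, e_ss = 1/(1 + K_p·G(0)).
G(0) = 0.3504. Require 1/(1 + K_p·0.3504) = 0.01, so 1 + 0.3504·K_p = 100.
K_p = (100 − 1)/0.3504 = 283.

K_p = 283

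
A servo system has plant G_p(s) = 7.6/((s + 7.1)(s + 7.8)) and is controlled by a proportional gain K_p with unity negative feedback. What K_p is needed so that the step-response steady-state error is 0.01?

K_p = 721

For a type-0 loop with proportional control, e_ss = 1/(1 + K_p·G_p(0)).
G_p(0) = 0.1372. Require 1/(1 + K_p·0.1372) = 0.01, so 1 + 0.1372·K_p = 100.
K_p = (100 − 1)/0.1372 = 721.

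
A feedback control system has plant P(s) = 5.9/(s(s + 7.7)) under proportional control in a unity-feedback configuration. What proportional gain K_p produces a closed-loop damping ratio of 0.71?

Closed-loop characteristic equation: s² + 7.7s + K_p·5.9 = 0.
So ω_n = √(5.9K_p) and 2ζω_n = 7.7, giving ζ = 7.7/(2√(5.9K_p)).
Setting ζ = 0.71: √(5.9K_p) = 7.7/(2·0.71) = 5.423, so K_p = 29.4/5.9 = 4.98.

K_p = 4.98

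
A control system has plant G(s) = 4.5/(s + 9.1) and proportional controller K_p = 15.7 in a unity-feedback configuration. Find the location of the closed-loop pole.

Closed-loop transfer function: T(s) = K_p·G(s)/(1 + K_p·G(s)) = 70.65/(s + 9.1 + 70.65) = 70.65/(s + 79.75).
The closed-loop pole is at s = −79.75.

s = -79.75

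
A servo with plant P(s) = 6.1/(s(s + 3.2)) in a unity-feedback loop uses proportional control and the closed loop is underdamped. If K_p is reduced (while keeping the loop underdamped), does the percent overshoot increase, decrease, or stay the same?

ζ = 3.2/(2√(6.1K_p)) rises as K_p falls; higher damping means less overshoot.

decrease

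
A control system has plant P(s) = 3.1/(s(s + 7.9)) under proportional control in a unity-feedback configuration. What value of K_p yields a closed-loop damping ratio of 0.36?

K_p = 38.8

Closed-loop characteristic equation: s² + 7.9s + K_p·3.1 = 0.
So ω_n = √(3.1K_p) and 2ζω_n = 7.9, giving ζ = 7.9/(2√(3.1K_p)).
Setting ζ = 0.36: √(3.1K_p) = 7.9/(2·0.36) = 10.97, so K_p = 120.4/3.1 = 38.8.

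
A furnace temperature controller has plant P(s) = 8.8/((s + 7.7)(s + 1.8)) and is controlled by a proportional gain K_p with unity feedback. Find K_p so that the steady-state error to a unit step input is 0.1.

Steady-state error for a unit step on this type-0 loop is 1/(1 + K_p·P(0)).
P(0) = 0.6349. Require 1/(1 + K_p·0.6349) = 0.1, so 1 + 0.6349·K_p = 10.
K_p = (10 − 1)/0.6349 = 14.2.

K_p = 14.2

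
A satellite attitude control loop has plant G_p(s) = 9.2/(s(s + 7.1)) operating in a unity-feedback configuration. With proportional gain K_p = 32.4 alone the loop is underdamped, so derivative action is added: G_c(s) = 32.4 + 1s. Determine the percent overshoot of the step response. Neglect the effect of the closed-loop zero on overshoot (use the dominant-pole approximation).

Forward path: (32.4 + 1s)·9.2/(s(s+7.1)). The closed-loop characteristic equation is s² + (7.1 + 9.2·1)s + 9.2·32.4 = 0.
That is s² + 16.3s + 298.1 = 0, so ω_n = 17.26 rad/s and ζ = 16.3/(2·17.26) = 0.4721.
%OS = 100·exp(−πζ/√(1−ζ²)) = 18.6%.

18.6%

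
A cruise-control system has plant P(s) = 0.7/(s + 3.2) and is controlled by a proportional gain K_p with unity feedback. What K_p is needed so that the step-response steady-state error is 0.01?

The loop is type 0, so e_ss(step) = 1/(1 + K_pos) with K_pos = K_p·P(0).
P(0) = 0.2187. Require 1/(1 + K_p·0.2187) = 0.01, so 1 + 0.2187·K_p = 100.
K_p = (100 − 1)/0.2187 = 453.

K_p = 453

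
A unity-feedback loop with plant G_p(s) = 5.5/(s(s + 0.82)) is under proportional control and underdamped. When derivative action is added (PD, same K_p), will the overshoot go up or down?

The derivative term adds K·K_d to the s-coefficient of the characteristic equation, raising 2ζω_n while ω_n is unchanged; ζ increases, so overshoot decreases.

decrease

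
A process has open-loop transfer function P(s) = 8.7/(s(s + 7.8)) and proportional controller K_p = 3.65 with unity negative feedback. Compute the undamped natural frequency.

ω_n = 5.64 rad/s

With unity feedback the closed-loop characteristic equation is s² + 7.8s + 3.65·8.7 = s² + 7.8s + 31.75 = 0.
Matching s² + 2ζω_n s + ω_n²: ω_n = √31.75 = 5.635 rad/s and 2ζω_n = 7.8, so ζ = 7.8/(2·5.635) = 0.692.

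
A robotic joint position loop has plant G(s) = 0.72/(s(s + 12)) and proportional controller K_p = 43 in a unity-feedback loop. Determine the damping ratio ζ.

1 + K_p·G(s) = 0 gives s² + 12s + 30.96 = 0.
So ω_n² = 30.96 ⇒ ω_n = 5.564 rad/s, and ζ = 12/(2ω_n) = 1.08.

ζ = 1.08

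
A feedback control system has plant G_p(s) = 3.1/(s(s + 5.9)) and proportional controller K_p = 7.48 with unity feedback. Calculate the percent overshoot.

From 1 + K_pG_p(s) = 0: s² + 5.9s + 23.19 = 0 ⇒ ω_n = 4.815, ζ = 0.6126.
%OS = 100·exp(−πζ/√(1−ζ²)) = 100·exp(−π·0.6126/√0.6247) = 8.76%.

8.76%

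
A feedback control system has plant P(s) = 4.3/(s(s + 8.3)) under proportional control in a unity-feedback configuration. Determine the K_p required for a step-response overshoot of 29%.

From %OS = 100·exp(−πζ/√(1−ζ²)) = 29%, ζ = −ln(0.29)/√(π²+ln²(0.29)) = 0.3666.
Characteristic equation s² + 8.3s + 4.3K_p = 0 gives ζ = 8.3/(2√(4.3K_p)).
Setting ζ = 0.3666: √(4.3K_p) = 8.3/(2·0.3666) = 11.32, so K_p = 128.2/4.3 = 29.8.

K_p = 29.8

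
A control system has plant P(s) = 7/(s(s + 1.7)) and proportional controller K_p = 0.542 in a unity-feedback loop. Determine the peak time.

Closed-loop characteristic equation: s² + 1.7s + 3.794 = 0, so ω_n = 1.948 rad/s and ζ = 1.7/(2·1.948) = 0.4364.
Damped frequency ω_d = ω_n√(1−ζ²) = 1.753 rad/s, so peak time T_p = π/ω_d = 1.79 s.

T_p = 1.79 s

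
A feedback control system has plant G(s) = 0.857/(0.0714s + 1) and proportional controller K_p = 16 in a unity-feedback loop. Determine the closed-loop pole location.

Closed loop: T(s) = K_p·G/(1+K_p·G) = 13.71/(0.0714s + 1 + 13.71), with pole at s = −(1 + 13.71)/0.0714 = −206.1.

s = -206.1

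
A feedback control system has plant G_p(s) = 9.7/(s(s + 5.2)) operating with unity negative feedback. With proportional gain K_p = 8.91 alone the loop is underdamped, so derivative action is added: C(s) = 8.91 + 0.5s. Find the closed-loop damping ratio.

ζ = 0.541

Forward path: (8.91 + 0.5s)·9.7/(s(s+5.2)). The closed-loop characteristic equation is s² + (5.2 + 9.7·0.5)s + 9.7·8.91 = 0.
That is s² + 10.05s + 86.43 = 0, so ω_n = 9.297 rad/s and ζ = 10.05/(2·9.297) = 0.5405.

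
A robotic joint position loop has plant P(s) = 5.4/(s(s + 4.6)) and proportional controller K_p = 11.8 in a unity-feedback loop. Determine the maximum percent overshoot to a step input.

From 1 + K_pP(s) = 0: s² + 4.6s + 63.72 = 0 ⇒ ω_n = 7.982, ζ = 0.2881.
%OS = 100·exp(−πζ/√(1−ζ²)) = 100·exp(−π·0.2881/√0.917) = 38.9%.

38.9%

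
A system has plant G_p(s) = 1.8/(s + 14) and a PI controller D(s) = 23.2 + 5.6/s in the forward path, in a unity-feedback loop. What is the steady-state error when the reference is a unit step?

0

The open loop D(s)G_p(s) has a pole at the origin (type 1), so the static position error constant is infinite and e_ss = 1/(1+∞) = 0.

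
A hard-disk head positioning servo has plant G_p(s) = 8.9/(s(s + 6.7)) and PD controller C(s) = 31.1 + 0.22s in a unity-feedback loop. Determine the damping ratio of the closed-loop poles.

Forward path: (31.1 + 0.22s)·8.9/(s(s+6.7)). The closed-loop characteristic equation is s² + (6.7 + 8.9·0.22)s + 8.9·31.1 = 0.
That is s² + 8.658s + 276.8 = 0, so ω_n = 16.64 rad/s and ζ = 8.658/(2·16.64) = 0.2602.

ζ = 0.26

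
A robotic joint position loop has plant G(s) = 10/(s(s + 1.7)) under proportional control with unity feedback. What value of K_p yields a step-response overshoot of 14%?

From %OS = 100·exp(−πζ/√(1−ζ²)) = 14%, ζ = −ln(0.14)/√(π²+ln²(0.14)) = 0.5305.
Characteristic equation s² + 1.7s + 10K_p = 0 gives ζ = 1.7/(2√(10K_p)).
Setting ζ = 0.5305: √(10K_p) = 1.7/(2·0.5305) = 1.602, so K_p = 2.567/10 = 0.257.

K_p = 0.257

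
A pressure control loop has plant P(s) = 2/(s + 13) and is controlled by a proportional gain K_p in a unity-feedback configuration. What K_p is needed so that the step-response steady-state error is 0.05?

The loop is type 0, so e_ss(step) = 1/(1 + K_pos) with K_pos = K_p·P(0).
P(0) = 0.1538. Require 1/(1 + K_p·0.1538) = 0.05, so 1 + 0.1538·K_p = 20.
K_p = (20 − 1)/0.1538 = 124.

K_p = 124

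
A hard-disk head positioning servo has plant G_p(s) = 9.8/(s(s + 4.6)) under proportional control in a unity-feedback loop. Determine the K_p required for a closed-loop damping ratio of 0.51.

Closed-loop characteristic equation: s² + 4.6s + K_p·9.8 = 0.
So ω_n = √(9.8K_p) and 2ζω_n = 4.6, giving ζ = 4.6/(2√(9.8K_p)).
Setting ζ = 0.51: √(9.8K_p) = 4.6/(2·0.51) = 4.51, so K_p = 20.34/9.8 = 2.08.

K_p = 2.08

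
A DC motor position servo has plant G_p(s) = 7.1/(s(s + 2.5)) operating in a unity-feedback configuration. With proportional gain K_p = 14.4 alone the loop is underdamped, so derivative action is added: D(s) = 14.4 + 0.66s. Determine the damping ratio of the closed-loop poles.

Forward path: (14.4 + 0.66s)·7.1/(s(s+2.5)). The closed-loop characteristic equation is s² + (2.5 + 7.1·0.66)s + 7.1·14.4 = 0.
That is s² + 7.186s + 102.2 = 0, so ω_n = 10.11 rad/s and ζ = 7.186/(2·10.11) = 0.3553.

ζ = 0.355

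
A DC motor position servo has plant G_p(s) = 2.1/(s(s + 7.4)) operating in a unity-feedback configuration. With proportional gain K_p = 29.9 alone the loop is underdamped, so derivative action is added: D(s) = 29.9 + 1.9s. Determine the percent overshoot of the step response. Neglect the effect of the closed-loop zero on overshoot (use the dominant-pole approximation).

Forward path: (29.9 + 1.9s)·2.1/(s(s+7.4)). The closed-loop characteristic equation is s² + (7.4 + 2.1·1.9)s + 2.1·29.9 = 0.
That is s² + 11.39s + 62.79 = 0, so ω_n = 7.924 rad/s and ζ = 11.39/(2·7.924) = 0.7187.
%OS = 100·exp(−πζ/√(1−ζ²)) = 3.89%.

3.89%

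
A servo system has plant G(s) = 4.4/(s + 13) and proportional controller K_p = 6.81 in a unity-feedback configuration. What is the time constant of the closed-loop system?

τ = 0.0233 s

Closed-loop transfer function: T(s) = K_p·G(s)/(1 + K_p·G(s)) = 29.96/(s + 13 + 29.96) = 29.96/(s + 42.96).
Time constant τ = 1/42.96 = 0.0233 s.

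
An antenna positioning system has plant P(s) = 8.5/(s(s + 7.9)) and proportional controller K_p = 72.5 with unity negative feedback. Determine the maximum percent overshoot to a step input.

The closed-loop denominator s² + 7.9s + 616.2 gives ω_n = √616.2 = 24.82 and ζ = 7.9/(2ω_n) = 0.1591.
%OS = 100·exp(−πζ/√(1−ζ²)) = 100·exp(−π·0.1591/√0.9747) = 60.3%.

60.3%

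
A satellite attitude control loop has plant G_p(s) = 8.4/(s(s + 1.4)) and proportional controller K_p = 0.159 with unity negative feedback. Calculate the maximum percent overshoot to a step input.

The closed-loop denominator s² + 1.4s + 1.336 gives ω_n = √1.336 = 1.156 and ζ = 1.4/(2ω_n) = 0.6057.
%OS = 100·exp(−πζ/√(1−ζ²)) = 100·exp(−π·0.6057/√0.6331) = 9.15%.

9.15%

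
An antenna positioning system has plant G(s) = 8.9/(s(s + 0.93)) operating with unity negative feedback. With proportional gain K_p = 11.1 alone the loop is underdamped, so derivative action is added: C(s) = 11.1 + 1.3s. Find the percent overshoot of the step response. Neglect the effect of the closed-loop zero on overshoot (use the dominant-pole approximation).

Forward path: (11.1 + 1.3s)·8.9/(s(s+0.93)). The closed-loop characteristic equation is s² + (0.93 + 8.9·1.3)s + 8.9·11.1 = 0.
That is s² + 12.5s + 98.79 = 0, so ω_n = 9.939 rad/s and ζ = 12.5/(2·9.939) = 0.6288.
%OS = 100·exp(−πζ/√(1−ζ²)) = 7.88%.

7.88%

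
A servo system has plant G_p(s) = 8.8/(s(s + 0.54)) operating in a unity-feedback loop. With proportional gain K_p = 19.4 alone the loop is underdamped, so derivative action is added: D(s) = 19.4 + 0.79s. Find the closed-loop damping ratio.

ζ = 0.287

Forward path: (19.4 + 0.79s)·8.8/(s(s+0.54)). The closed-loop characteristic equation is s² + (0.54 + 8.8·0.79)s + 8.8·19.4 = 0.
That is s² + 7.492s + 170.7 = 0, so ω_n = 13.07 rad/s and ζ = 7.492/(2·13.07) = 0.2867.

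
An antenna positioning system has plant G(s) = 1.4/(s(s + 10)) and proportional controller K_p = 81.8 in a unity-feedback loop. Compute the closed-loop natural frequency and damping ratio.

1 + K_p·G(s) = 0 gives s² + 10s + 114.5 = 0.
So ω_n² = 114.5 ⇒ ω_n = 10.7 rad/s, and ζ = 10/(2ω_n) = 0.467.

ω_n = 10.7 rad/s, ζ = 0.467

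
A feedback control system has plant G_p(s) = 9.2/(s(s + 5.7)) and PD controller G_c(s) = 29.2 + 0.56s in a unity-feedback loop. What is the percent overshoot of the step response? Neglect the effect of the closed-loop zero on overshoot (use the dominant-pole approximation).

33.2%

Forward path: (29.2 + 0.56s)·9.2/(s(s+5.7)). The closed-loop characteristic equation is s² + (5.7 + 9.2·0.56)s + 9.2·29.2 = 0.
That is s² + 10.85s + 268.6 = 0, so ω_n = 16.39 rad/s and ζ = 10.85/(2·16.39) = 0.3311.
%OS = 100·exp(−πζ/√(1−ζ²)) = 33.2%.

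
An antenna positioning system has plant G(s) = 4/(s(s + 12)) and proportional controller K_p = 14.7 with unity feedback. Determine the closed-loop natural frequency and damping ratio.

ω_n = 7.67 rad/s, ζ = 0.782

The closed-loop denominator is s(s+12) + 14.7·4 = s² + 12s + 58.8.
So ω_n² = 58.8 ⇒ ω_n = 7.668 rad/s, and ζ = 12/(2ω_n) = 0.782.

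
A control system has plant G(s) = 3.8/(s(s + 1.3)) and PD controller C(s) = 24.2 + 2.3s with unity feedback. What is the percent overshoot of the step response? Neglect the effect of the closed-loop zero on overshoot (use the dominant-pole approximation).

14.5%

Forward path: (24.2 + 2.3s)·3.8/(s(s+1.3)). The closed-loop characteristic equation is s² + (1.3 + 3.8·2.3)s + 3.8·24.2 = 0.
That is s² + 10.04s + 91.96 = 0, so ω_n = 9.59 rad/s and ζ = 10.04/(2·9.59) = 0.5235.
%OS = 100·exp(−πζ/√(1−ζ²)) = 14.5%.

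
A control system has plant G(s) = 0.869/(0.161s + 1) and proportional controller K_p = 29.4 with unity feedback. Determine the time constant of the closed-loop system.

τ = 0.00606 s

Closed loop: T(s) = K_p·G/(1+K_p·G) = 25.55/(0.161s + 1 + 25.55), with pole at s = −(1 + 25.55)/0.161 = −164.9.
Closed-loop time constant τ = 1/164.9 = 0.00606 s.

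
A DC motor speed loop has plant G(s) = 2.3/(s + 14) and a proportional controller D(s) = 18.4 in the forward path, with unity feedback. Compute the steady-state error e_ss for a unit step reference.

The loop is type 0. Static position error constant K_pos = D(0)·G(0) = 18.4·0.1643 = 3.023.
Steady-state error to a unit step: e_ss = 1/(1+K_pos) = 1/4.023 = 0.249.

0.249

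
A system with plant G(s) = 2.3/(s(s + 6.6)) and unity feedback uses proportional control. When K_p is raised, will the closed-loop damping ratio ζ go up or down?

decrease

ζ = 6.6/(2√(2.3K_p)); increasing K_p raises the denominator, so ζ falls.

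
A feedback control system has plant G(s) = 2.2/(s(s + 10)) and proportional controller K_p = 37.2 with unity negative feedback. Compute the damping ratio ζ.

ζ = 0.553

The closed-loop denominator is s(s+10) + 37.2·2.2 = s² + 10s + 81.84.
Matching s² + 2ζω_n s + ω_n²: ω_n = √81.84 = 9.047 rad/s and 2ζω_n = 10, so ζ = 10/(2·9.047) = 0.553.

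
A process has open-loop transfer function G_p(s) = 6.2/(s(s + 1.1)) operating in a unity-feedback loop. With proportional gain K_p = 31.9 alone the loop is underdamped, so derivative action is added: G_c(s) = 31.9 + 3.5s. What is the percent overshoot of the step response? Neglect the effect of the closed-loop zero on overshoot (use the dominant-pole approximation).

Forward path: (31.9 + 3.5s)·6.2/(s(s+1.1)). The closed-loop characteristic equation is s² + (1.1 + 6.2·3.5)s + 6.2·31.9 = 0.
That is s² + 22.8s + 197.8 = 0, so ω_n = 14.06 rad/s and ζ = 22.8/(2·14.06) = 0.8106.
%OS = 100·exp(−πζ/√(1−ζ²)) = 1.29%.

1.29%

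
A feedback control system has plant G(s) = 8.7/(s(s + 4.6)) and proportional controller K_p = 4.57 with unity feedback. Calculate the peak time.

T_p = 0.535 s

From 1 + K_pG(s) = 0: s² + 4.6s + 39.76 = 0 ⇒ ω_n = 6.305, ζ = 0.3648.
Damped frequency ω_d = ω_n√(1−ζ²) = 5.871 rad/s, so peak time T_p = π/ω_d = 0.535 s.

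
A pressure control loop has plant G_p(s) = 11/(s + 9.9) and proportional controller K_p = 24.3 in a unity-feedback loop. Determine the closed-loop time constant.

τ = 0.00361 s

Closed-loop transfer function: T(s) = K_p·G_p(s)/(1 + K_p·G_p(s)) = 267.3/(s + 9.9 + 267.3) = 267.3/(s + 277.2).
Time constant τ = 1/277.2 = 0.00361 s.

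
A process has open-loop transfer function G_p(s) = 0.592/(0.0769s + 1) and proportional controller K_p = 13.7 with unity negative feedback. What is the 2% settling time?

Closed loop: T(s) = K_p·G_p/(1+K_p·G_p) = 8.11/(0.0769s + 1 + 8.11), with pole at s = −(1 + 8.11)/0.0769 = −118.5.
τ = 1/118.5 = 0.008441 s, so 2% settling time ≈ 4τ = 0.0338 s.

T_s ≈ 0.0338 s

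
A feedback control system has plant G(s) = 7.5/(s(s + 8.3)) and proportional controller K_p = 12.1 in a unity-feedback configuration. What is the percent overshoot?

From 1 + K_pG(s) = 0: s² + 8.3s + 90.75 = 0 ⇒ ω_n = 9.526, ζ = 0.4356.
%OS = 100·exp(−πζ/√(1−ζ²)) = 100·exp(−π·0.4356/√0.8102) = 21.9%.

21.9%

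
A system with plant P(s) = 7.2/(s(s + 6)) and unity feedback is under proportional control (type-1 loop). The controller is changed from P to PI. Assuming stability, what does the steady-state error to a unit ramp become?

0

The integrator raises the loop to type 2, so K_v → ∞ and e_ss to a ramp is zero.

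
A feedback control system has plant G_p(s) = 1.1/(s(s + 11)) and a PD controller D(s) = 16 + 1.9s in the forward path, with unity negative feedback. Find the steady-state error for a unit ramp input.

The loop has one pole at the origin (type 1). Velocity error constant K_v = lim_{s→0} s·D(s)G_p(s) = 16·1.1/11 = 1.6.
Steady-state error to a unit ramp: e_ss = 1/K_v = 0.625.

0.625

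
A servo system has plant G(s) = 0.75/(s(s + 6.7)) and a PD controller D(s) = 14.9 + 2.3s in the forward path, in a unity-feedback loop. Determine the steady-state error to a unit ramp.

The loop has one pole at the origin (type 1). Velocity error constant K_v = lim_{s→0} s·D(s)G(s) = 14.9·0.75/6.7 = 1.668.
Steady-state error to a unit ramp: e_ss = 1/K_v = 0.6.

0.6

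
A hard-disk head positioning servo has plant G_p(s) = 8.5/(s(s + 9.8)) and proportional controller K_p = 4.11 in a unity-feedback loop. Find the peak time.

From 1 + K_pG_p(s) = 0: s² + 9.8s + 34.94 = 0 ⇒ ω_n = 5.911, ζ = 0.829.
Damped frequency ω_d = ω_n√(1−ζ²) = 3.305 rad/s, so peak time T_p = π/ω_d = 0.95 s.

T_p = 0.95 s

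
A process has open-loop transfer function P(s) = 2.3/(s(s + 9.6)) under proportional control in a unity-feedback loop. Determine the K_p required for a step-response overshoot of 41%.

From %OS = 100·exp(−πζ/√(1−ζ²)) = 41%, ζ = −ln(0.41)/√(π²+ln²(0.41)) = 0.273.
Characteristic equation s² + 9.6s + 2.3K_p = 0 gives ζ = 9.6/(2√(2.3K_p)).
Setting ζ = 0.273: √(2.3K_p) = 9.6/(2·0.273) = 17.58, so K_p = 309.1/2.3 = 134.

K_p = 134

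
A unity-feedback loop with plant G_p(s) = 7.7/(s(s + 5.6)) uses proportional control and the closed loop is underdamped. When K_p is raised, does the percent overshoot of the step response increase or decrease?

increase

ζ = 5.6/(2√(7.7K_p)) decreases as K_p grows; lower damping means more overshoot.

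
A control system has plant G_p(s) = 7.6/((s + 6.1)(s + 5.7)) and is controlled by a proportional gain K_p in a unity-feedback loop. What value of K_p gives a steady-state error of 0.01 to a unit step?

K_p = 453

For a type-0 loop with proportional control, e_ss = 1/(1 + K_p·G_p(0)).
G_p(0) = 0.2186. Require 1/(1 + K_p·0.2186) = 0.01, so 1 + 0.2186·K_p = 100.
K_p = (100 − 1)/0.2186 = 453.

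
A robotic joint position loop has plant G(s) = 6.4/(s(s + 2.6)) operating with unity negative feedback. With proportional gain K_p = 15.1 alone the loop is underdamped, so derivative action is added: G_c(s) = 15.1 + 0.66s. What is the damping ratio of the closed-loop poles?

Forward path: (15.1 + 0.66s)·6.4/(s(s+2.6)). The closed-loop characteristic equation is s² + (2.6 + 6.4·0.66)s + 6.4·15.1 = 0.
That is s² + 6.824s + 96.64 = 0, so ω_n = 9.831 rad/s and ζ = 6.824/(2·9.831) = 0.3471.

ζ = 0.347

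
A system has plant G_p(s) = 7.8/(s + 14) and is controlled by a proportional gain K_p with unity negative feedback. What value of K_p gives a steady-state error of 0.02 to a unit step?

Steady-state error for a unit step on this type-0 loop is 1/(1 + K_p·G_p(0)).
G_p(0) = 0.5571. Require 1/(1 + K_p·0.5571) = 0.02, so 1 + 0.5571·K_p = 50.
K_p = (50 − 1)/0.5571 = 87.9.

K_p = 87.9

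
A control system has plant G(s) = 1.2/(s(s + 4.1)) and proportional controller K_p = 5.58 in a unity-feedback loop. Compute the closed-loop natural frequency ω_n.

ω_n = 2.59 rad/s

1 + K_p·G(s) = 0 gives s² + 4.1s + 6.696 = 0.
Matching s² + 2ζω_n s + ω_n²: ω_n = √6.696 = 2.588 rad/s and 2ζω_n = 4.1, so ζ = 4.1/(2·2.588) = 0.792.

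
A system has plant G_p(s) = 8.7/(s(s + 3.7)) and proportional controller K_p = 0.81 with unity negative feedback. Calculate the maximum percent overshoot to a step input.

The closed-loop denominator s² + 3.7s + 7.047 gives ω_n = √7.047 = 2.655 and ζ = 3.7/(2ω_n) = 0.6969.
%OS = 100·exp(−πζ/√(1−ζ²)) = 100·exp(−π·0.6969/√0.5143) = 4.72%.

4.72%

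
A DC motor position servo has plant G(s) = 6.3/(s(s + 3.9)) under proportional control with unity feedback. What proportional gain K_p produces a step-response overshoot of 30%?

From %OS = 100·exp(−πζ/√(1−ζ²)) = 30%, ζ = −ln(0.3)/√(π²+ln²(0.3)) = 0.3579.
Characteristic equation s² + 3.9s + 6.3K_p = 0 gives ζ = 3.9/(2√(6.3K_p)).
Setting ζ = 0.3579: √(6.3K_p) = 3.9/(2·0.3579) = 5.449, so K_p = 29.69/6.3 = 4.71.

K_p = 4.71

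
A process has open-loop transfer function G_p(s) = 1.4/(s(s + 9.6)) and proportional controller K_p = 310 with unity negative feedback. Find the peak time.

From 1 + K_pG_p(s) = 0: s² + 9.6s + 434 = 0 ⇒ ω_n = 20.83, ζ = 0.2304.
Damped frequency ω_d = ω_n√(1−ζ²) = 20.27 rad/s, so peak time T_p = π/ω_d = 0.155 s.

T_p = 0.155 s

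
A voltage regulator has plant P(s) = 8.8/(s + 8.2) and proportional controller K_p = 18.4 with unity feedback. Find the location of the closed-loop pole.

Closed-loop transfer function: T(s) = K_p·P(s)/(1 + K_p·P(s)) = 161.9/(s + 8.2 + 161.9) = 161.9/(s + 170.1).
The closed-loop pole is at s = −170.1.

s = -170.1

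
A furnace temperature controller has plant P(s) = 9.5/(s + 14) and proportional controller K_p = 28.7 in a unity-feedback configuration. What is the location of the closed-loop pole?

Closed-loop transfer function: T(s) = K_p·P(s)/(1 + K_p·P(s)) = 272.6/(s + 14 + 272.6) = 272.6/(s + 286.6).
The closed-loop pole is at s = −286.6.

s = -286.6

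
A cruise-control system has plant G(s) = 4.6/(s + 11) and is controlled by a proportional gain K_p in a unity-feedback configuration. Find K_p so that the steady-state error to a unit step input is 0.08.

Steady-state error for a unit step on this type-0 loop is 1/(1 + K_p·G(0)).
G(0) = 0.4182. Require 1/(1 + K_p·0.4182) = 0.08, so 1 + 0.4182·K_p = 12.5.
K_p = (12.5 − 1)/0.4182 = 27.5.

K_p = 27.5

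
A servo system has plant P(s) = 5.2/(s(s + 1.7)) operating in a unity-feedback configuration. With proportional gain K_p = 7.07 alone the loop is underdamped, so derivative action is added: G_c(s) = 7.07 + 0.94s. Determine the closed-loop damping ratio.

ζ = 0.543

Forward path: (7.07 + 0.94s)·5.2/(s(s+1.7)). The closed-loop characteristic equation is s² + (1.7 + 5.2·0.94)s + 5.2·7.07 = 0.
That is s² + 6.588s + 36.76 = 0, so ω_n = 6.063 rad/s and ζ = 6.588/(2·6.063) = 0.5433.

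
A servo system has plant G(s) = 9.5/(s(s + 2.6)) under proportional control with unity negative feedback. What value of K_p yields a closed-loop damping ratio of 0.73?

Closed-loop characteristic equation: s² + 2.6s + K_p·9.5 = 0.
So ω_n = √(9.5K_p) and 2ζω_n = 2.6, giving ζ = 2.6/(2√(9.5K_p)).
Setting ζ = 0.73: √(9.5K_p) = 2.6/(2·0.73) = 1.781, so K_p = 3.171/9.5 = 0.334.

K_p = 0.334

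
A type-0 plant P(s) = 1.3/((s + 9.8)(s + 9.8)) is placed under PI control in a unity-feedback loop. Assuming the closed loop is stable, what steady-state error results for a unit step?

The PI controller's integrator makes the forward path type 1, so e_ss to a step is zero.

0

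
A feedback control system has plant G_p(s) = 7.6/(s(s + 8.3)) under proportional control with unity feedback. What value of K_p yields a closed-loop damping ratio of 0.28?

K_p = 28.9

Closed-loop characteristic equation: s² + 8.3s + K_p·7.6 = 0.
So ω_n = √(7.6K_p) and 2ζω_n = 8.3, giving ζ = 8.3/(2√(7.6K_p)).
Setting ζ = 0.28: √(7.6K_p) = 8.3/(2·0.28) = 14.82, so K_p = 219.7/7.6 = 28.9.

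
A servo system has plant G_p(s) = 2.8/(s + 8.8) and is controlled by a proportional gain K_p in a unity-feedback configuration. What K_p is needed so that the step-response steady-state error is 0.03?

The loop is type 0, so e_ss(step) = 1/(1 + K_pos) with K_pos = K_p·G_p(0).
G_p(0) = 0.3182. Require 1/(1 + K_p·0.3182) = 0.03, so 1 + 0.3182·K_p = 33.33.
K_p = (33.33 − 1)/0.3182 = 102.

K_p = 102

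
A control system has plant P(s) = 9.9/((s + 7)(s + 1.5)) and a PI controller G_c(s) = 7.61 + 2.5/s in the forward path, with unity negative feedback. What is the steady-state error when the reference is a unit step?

0

The open loop G_c(s)P(s) has a pole at the origin (type 1), so the static position error constant is infinite and e_ss = 1/(1+∞) = 0.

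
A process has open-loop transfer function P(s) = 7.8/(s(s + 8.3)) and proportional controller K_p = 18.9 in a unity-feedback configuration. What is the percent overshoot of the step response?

31.9%

The closed-loop denominator s² + 8.3s + 147.4 gives ω_n = √147.4 = 12.14 and ζ = 8.3/(2ω_n) = 0.3418.
%OS = 100·exp(−πζ/√(1−ζ²)) = 100·exp(−π·0.3418/√0.8832) = 31.9%.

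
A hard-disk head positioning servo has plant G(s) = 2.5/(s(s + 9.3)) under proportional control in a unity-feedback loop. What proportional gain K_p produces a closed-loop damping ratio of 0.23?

K_p = 163

Closed-loop characteristic equation: s² + 9.3s + K_p·2.5 = 0.
So ω_n = √(2.5K_p) and 2ζω_n = 9.3, giving ζ = 9.3/(2√(2.5K_p)).
Setting ζ = 0.23: √(2.5K_p) = 9.3/(2·0.23) = 20.22, so K_p = 408.7/2.5 = 163.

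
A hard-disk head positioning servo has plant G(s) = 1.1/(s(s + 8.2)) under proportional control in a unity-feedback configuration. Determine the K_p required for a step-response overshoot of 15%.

From %OS = 100·exp(−πζ/√(1−ζ²)) = 15%, ζ = −ln(0.15)/√(π²+ln²(0.15)) = 0.5169.
Characteristic equation s² + 8.2s + 1.1K_p = 0 gives ζ = 8.2/(2√(1.1K_p)).
Setting ζ = 0.5169: √(1.1K_p) = 8.2/(2·0.5169) = 7.931, so K_p = 62.91/1.1 = 57.2.

K_p = 57.2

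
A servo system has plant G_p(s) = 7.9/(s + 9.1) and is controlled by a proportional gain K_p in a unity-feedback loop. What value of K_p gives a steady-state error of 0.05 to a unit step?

The loop is type 0, so e_ss(step) = 1/(1 + K_pos) with K_pos = K_p·G_p(0).
G_p(0) = 0.8681. Require 1/(1 + K_p·0.8681) = 0.05, so 1 + 0.8681·K_p = 20.
K_p = (20 − 1)/0.8681 = 21.9.

K_p = 21.9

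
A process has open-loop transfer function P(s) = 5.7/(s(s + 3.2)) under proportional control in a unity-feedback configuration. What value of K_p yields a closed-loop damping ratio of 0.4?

K_p = 2.81

Closed-loop characteristic equation: s² + 3.2s + K_p·5.7 = 0.
So ω_n = √(5.7K_p) and 2ζω_n = 3.2, giving ζ = 3.2/(2√(5.7K_p)).
Setting ζ = 0.4: √(5.7K_p) = 3.2/(2·0.4) = 4, so K_p = 16/5.7 = 2.81.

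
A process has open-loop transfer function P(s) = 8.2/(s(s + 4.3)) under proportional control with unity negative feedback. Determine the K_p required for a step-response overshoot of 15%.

K_p = 2.11

From %OS = 100·exp(−πζ/√(1−ζ²)) = 15%, ζ = −ln(0.15)/√(π²+ln²(0.15)) = 0.5169.
Characteristic equation s² + 4.3s + 8.2K_p = 0 gives ζ = 4.3/(2√(8.2K_p)).
Setting ζ = 0.5169: √(8.2K_p) = 4.3/(2·0.5169) = 4.159, so K_p = 17.3/8.2 = 2.11.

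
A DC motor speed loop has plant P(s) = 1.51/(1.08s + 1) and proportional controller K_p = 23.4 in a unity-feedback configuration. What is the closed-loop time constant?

τ = 0.0297 s

Closed loop: T(s) = K_p·P/(1+K_p·P) = 35.33/(1.08s + 1 + 35.33), with pole at s = −(1 + 35.33)/1.08 = −33.64.
Closed-loop time constant τ = 1/33.64 = 0.0297 s.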